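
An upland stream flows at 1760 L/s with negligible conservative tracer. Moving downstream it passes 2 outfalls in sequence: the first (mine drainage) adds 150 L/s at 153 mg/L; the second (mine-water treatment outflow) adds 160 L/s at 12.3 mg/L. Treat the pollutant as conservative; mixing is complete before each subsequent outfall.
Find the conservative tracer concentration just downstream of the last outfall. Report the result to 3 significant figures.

12.0 mg/L

Outfall 1: combined Q = 1910 L/s; C = (1760·0 + 150.0·153.0)/1910 = 12.02 mg/L.
Outfall 2: combined Q = 2070 L/s; C = (1910·12.02 + 160.0·12.30)/2070 = 12.04 mg/L.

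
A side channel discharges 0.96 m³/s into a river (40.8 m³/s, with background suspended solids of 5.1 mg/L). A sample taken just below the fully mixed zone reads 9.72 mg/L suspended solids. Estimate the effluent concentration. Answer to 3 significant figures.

206 mg/L

Mass balance: 40.80·5.100 + 0.9600·Cₑ = 41.76·9.720
→ Cₑ = (41.76·9.720 − 40.80·5.100) / 0.9600 = 206.1 mg/L.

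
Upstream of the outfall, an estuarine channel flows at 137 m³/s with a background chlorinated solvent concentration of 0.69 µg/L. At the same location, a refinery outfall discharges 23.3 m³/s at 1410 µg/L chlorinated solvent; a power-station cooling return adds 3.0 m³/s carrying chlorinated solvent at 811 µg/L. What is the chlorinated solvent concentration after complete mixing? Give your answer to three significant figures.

Mass balance: C = (137.0·0.6900 + 23.30·1410 + 3.000·811.0) / 163.3 = 35380/163.3 = 216.7 µg/L.

217 µg/L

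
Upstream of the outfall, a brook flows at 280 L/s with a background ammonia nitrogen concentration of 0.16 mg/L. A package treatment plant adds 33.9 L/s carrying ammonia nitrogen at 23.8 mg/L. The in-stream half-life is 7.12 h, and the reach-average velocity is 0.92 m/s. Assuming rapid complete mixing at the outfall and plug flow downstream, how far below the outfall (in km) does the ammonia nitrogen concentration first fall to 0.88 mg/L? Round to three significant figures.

38.3 km

Mass balance: C = (280.0·0.1600 + 33.90·23.80) / 313.9 = 851.6/313.9 = 2.713 mg/L.
Half-life 7.12 h → k = ln 2 / 7.12 = 0.09735 h⁻¹ = 2.336 d⁻¹.
Set 2.713·exp(−k·t) = 0.88 → t = ln(2.713/0.88)/k = 41630 s = 11.57 h.
Distance = v·t = 0.92·41630 = 38300 m = 38.30 km.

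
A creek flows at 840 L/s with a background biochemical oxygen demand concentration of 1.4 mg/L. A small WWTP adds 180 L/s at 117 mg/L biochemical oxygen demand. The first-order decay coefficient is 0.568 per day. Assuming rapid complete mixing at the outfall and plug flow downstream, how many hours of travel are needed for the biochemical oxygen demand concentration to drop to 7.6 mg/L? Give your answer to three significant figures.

44.5 h

Mixed concentration C = ΣQC/ΣQ = (840.0·1.400 + 180.0·117.0) / 1020 = 22240/1020 = 21.80 mg/L.
21.80·exp(−k·t) = 7.6 → t = ln(21.80/7.6)/k = 160300 s = 44.53 h.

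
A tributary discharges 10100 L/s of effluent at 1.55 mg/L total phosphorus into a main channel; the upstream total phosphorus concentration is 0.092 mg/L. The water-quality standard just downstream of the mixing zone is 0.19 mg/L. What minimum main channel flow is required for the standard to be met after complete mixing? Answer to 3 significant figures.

Set C_mix = 0.19: (Q·0.09200 + 10100·1.550) / (Q + 10100) = 0.19
→ Q = 10100·(1.550 − 0.19)/(0.19 − 0.09200) = 140200 L/s.

140000 L/s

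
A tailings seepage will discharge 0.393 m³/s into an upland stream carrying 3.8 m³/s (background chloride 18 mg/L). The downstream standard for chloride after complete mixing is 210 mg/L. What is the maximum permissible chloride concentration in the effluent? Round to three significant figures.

2070 mg/L

At the limit, (Qr·Cr + Qe·Cₑ)/(Qr + Qe) = 210:
Cₑ = (4.193·210 − 3.800·18.00) / 0.3930 = 2066 mg/L.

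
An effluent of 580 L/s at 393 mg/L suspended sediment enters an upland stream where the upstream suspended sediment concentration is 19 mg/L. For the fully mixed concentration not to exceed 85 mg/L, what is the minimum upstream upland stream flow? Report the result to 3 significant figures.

Set C_mix = 85: (Q·19.00 + 580.0·393.0) / (Q + 580.0) = 85
→ Q = 580.0·(393.0 − 85)/(85 − 19.00) = 2707 L/s.

2710 L/s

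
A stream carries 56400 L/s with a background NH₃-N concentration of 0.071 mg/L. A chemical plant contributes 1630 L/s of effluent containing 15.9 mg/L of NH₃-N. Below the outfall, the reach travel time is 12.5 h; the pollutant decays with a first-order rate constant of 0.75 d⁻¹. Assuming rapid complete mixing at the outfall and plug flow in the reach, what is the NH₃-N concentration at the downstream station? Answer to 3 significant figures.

0.349 mg/L

Mass balance: C = (56400·0.07100 + 1630·15.90) / 58030 = 29920/58030 = 0.5156 mg/L.
Applying C = C₀e^(−kt): 0.5156 × 0.6766 = 0.3489 mg/L.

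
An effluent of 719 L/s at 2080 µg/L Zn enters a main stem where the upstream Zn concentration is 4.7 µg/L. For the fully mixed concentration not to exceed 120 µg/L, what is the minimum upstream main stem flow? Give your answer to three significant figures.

Set C_mix = 120: (Q·4.700 + 719.0·2080) / (Q + 719.0) = 120
→ Q = 719.0·(2080 − 120)/(120 − 4.700) = 12220 L/s.

12200 L/s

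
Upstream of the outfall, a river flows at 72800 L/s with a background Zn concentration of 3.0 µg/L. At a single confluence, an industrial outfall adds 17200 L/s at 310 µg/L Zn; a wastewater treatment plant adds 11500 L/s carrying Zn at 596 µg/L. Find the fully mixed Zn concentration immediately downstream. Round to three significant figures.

Mass balance: C = (72800·3.000 + 17200·310.0 + 11500·596.0) / 101500 = 12400000/101500 = 122.2 µg/L.

122 µg/L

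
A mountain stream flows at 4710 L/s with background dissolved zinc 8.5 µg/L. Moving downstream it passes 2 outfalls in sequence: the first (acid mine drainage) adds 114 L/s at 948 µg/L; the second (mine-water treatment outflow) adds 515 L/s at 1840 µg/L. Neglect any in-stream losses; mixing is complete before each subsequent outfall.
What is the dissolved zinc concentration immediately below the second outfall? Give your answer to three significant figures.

205 µg/L

Below outfall 1: Q → 4824 L/s, C = (4710·8.500 + 114.0·948.0)/4824 = 30.70 µg/L.
Below outfall 2: Q → 5339 L/s, C = (4824·30.70 + 515.0·1840)/5339 = 205.2 µg/L.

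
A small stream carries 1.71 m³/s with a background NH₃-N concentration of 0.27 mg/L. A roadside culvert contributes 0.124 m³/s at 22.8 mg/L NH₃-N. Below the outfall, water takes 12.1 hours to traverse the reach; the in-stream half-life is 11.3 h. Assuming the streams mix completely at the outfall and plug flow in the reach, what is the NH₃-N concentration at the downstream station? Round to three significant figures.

Mixed concentration C = ΣQC/ΣQ = (1.710·0.2700 + 0.1240·22.80) / 1.834 = 3.289/1.834 = 1.793 mg/L.
Half-life 11.3 h → k = ln 2 / 11.3 = 0.06134 h⁻¹ = 1.472 d⁻¹.
First-order decay: C = 1.793·exp(−k·t) = 1.793·0.4761 = 0.8537 mg/L.

0.854 mg/L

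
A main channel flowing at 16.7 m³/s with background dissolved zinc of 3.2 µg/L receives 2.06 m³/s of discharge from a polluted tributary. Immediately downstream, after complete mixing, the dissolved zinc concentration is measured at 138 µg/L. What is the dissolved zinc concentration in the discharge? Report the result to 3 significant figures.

Mass balance: 16.70·3.200 + 2.060·Cₑ = 18.76·138.0
→ Cₑ = (18.76·138.0 − 16.70·3.200) / 2.060 = 1231 µg/L.

1230 µg/L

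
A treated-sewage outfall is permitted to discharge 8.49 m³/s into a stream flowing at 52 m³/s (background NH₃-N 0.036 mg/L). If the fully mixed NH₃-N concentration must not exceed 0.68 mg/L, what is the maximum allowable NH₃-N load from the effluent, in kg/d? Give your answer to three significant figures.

3390 kg/d

Mass balance at the limit: 52.00·0.03600 + 8.490·Cₑ = 60.49·0.68 → Cₑ = 4.624 mg/L.
Load = 8.490 m³/s × 4.624 g/m³ × 86 400 s/d = 3392 kg/d.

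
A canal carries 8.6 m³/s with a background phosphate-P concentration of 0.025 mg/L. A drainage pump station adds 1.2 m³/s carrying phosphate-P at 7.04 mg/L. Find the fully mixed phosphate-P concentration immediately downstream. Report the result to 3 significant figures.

0.884 mg/L

Mass balance: C = (8.600·0.02500 + 1.200·7.040) / 9.800 = 8.663/9.800 = 0.8840 mg/L.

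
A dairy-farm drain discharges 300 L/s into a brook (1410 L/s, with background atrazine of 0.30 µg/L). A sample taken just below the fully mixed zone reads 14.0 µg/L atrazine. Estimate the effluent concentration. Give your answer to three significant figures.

78.4 µg/L

Mass balance: 1410·0.3000 + 300.0·Cₑ = 1710·14.00
→ Cₑ = (1710·14.00 − 1410·0.3000) / 300.0 = 78.39 µg/L.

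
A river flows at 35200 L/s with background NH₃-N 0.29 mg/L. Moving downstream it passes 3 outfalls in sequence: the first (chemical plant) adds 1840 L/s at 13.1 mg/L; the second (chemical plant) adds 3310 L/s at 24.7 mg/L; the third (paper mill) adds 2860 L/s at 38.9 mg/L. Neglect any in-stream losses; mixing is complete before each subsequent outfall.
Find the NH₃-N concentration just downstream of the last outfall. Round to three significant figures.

5.26 mg/L

Below outfall 1: Q → 37040 L/s, C = (35200·0.2900 + 1840·13.10)/37040 = 0.9263 mg/L.
Below outfall 2: Q → 40350 L/s, C = (37040·0.9263 + 3310·24.70)/40350 = 2.877 mg/L.
Below outfall 3: Q → 43210 L/s, C = (40350·2.877 + 2860·38.90)/43210 = 5.261 mg/L.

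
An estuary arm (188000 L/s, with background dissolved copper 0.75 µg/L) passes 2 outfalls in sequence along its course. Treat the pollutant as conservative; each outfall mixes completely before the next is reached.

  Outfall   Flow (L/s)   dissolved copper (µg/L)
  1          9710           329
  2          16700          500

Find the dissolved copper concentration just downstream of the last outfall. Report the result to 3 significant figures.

Below outfall 1: Q → 197700 L/s, C = (188000·0.7500 + 9710·329.0)/197700 = 16.87 µg/L.
Below outfall 2: Q → 214400 L/s, C = (197700·16.87 + 16700·500.0)/214400 = 54.50 µg/L.

54.5 µg/L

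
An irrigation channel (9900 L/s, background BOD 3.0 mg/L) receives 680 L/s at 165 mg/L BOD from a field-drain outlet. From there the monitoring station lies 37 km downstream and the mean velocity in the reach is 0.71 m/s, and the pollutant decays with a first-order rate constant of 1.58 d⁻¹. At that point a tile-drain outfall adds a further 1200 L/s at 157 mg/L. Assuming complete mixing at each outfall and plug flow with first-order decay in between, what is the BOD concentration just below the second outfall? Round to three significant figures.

Mixed concentration C = ΣQC/ΣQ = (9900·3.000 + 680.0·165.0) / 10580 = 141900/10580 = 13.41 mg/L; combined flow 10580 L/s.
Travel time t = 37·1000 / 0.71 = 52110 s = 14.48 h.
First-order decay: C = 13.41·exp(−k·t) = 13.41·0.3856 = 5.172 mg/L.
Second outfall: C = (10580·5.172 + 1200·157.0)/11780 = 20.64 mg/L.

20.6 mg/L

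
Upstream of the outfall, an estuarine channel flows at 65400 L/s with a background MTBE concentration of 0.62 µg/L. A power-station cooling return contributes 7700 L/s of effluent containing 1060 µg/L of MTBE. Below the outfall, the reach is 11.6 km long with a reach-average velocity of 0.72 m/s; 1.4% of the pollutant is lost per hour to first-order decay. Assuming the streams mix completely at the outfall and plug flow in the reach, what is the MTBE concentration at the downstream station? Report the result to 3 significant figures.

After mixing, C = (65400·0.6200 + 7700·1060) / 73100 = 8203000/73100 = 112.2 µg/L.
Travel time t = 11.6·1000 / 0.72 = 16110 s = 4.475 h.
1.4%/h lost → k = −ln(1 − 0.014) = 0.01410 h⁻¹.
Decay over the reach: 112.2·exp(−kt) = 112.2·0.9389 = 105.3 µg/L.

105 µg/L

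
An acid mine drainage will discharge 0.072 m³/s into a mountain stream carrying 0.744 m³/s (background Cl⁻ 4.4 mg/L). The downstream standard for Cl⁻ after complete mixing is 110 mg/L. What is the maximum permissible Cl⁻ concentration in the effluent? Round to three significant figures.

1200 mg/L

At the limit, (Qr·Cr + Qe·Cₑ)/(Qr + Qe) = 110:
Cₑ = (0.8160·110 − 0.7440·4.400) / 0.07200 = 1201 mg/L.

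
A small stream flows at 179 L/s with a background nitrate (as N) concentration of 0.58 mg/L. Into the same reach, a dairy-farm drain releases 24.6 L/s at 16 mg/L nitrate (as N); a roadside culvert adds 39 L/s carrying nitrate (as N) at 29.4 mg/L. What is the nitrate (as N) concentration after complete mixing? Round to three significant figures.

Flow-weighted average: C = (179.0·0.5800 + 24.60·16.00 + 39.00·29.40) / 242.6 = 1644/242.6 = 6.777 mg/L.

6.78 mg/L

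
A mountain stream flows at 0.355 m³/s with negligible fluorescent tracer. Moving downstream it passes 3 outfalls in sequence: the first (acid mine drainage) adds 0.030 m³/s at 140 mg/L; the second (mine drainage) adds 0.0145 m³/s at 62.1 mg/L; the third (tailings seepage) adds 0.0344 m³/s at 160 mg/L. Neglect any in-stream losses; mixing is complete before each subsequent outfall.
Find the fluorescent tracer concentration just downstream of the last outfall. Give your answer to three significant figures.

Outfall 1: combined Q = 0.3850 m³/s; C = (0.3550·0 + 0.03000·140.0)/0.3850 = 10.91 mg/L.
Outfall 2: combined Q = 0.3995 m³/s; C = (0.3850·10.91 + 0.01450·62.10)/0.3995 = 12.77 mg/L.
Outfall 3: combined Q = 0.4339 m³/s; C = (0.3995·12.77 + 0.03440·160.0)/0.4339 = 24.44 mg/L.

24.4 mg/L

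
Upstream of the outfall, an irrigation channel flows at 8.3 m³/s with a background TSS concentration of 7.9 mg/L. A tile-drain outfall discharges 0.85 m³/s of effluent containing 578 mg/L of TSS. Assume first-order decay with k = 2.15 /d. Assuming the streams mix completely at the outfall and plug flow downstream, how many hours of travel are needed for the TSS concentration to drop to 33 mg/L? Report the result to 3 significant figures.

Conservation of mass: C = (8.300·7.900 + 0.8500·578.0) / 9.150 = 556.9/9.150 = 60.86 mg/L.
60.86·exp(−k·t) = 33 → t = ln(60.86/33)/k = 24600 s = 6.832 h.

6.83 h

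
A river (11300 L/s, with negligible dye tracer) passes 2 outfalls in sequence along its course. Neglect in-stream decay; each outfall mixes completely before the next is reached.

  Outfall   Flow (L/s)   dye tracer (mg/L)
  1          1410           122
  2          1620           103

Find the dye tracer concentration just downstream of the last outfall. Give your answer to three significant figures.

23.6 mg/L

After outfall 1: Q = 11300 + 1410 = 12710 L/s; C = (11300·0 + 1410·122.0)/12710 = 13.53 mg/L.
After outfall 2: Q = 12710 + 1620 = 14330 L/s; C = (12710·13.53 + 1620·103.0)/14330 = 23.65 mg/L.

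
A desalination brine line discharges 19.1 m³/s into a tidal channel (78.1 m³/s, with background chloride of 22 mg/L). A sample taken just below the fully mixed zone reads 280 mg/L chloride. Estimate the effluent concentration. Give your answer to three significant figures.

1330 mg/L

Mass balance: 78.10·22.00 + 19.10·Cₑ = 97.20·280.0
→ Cₑ = (97.20·280.0 − 78.10·22.00) / 19.10 = 1335 mg/L.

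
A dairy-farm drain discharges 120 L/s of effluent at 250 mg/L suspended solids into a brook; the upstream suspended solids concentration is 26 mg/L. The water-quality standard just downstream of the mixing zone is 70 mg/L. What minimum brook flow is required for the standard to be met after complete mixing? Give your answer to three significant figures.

Set C_mix = 70: (Q·26.00 + 120.0·250.0) / (Q + 120.0) = 70
→ Q = 120.0·(250.0 − 70)/(70 − 26.00) = 490.9 L/s.

491 L/s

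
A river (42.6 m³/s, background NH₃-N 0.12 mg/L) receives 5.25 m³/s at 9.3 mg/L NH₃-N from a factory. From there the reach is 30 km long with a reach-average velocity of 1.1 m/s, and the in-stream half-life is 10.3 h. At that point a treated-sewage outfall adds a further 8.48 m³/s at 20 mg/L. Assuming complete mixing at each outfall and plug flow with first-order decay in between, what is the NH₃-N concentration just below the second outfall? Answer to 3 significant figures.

Mixed concentration C = ΣQC/ΣQ = (42.60·0.1200 + 5.250·9.300) / 47.85 = 53.94/47.85 = 1.127 mg/L; combined flow 47.85 m³/s.
Travel time t = 30·1000 / 1.1 = 27270 s = 7.576 h.
Half-life 10.3 h → k = ln 2 / 10.3 = 0.06730 h⁻¹ = 1.615 d⁻¹.
Applying C = C₀e^(−kt): 1.127 × 0.6006 = 0.6770 mg/L.
At the second outfall, C = (47.85·0.6770 + 8.480·20.00) / (47.85 + 8.480) = 3.586 mg/L.

3.59 mg/L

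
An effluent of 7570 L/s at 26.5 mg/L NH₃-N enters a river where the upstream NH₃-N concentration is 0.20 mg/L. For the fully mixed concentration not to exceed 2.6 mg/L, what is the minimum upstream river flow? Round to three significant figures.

Set C_mix = 2.6: (Q·0.2000 + 7570·26.50) / (Q + 7570) = 2.6
→ Q = 7570·(26.50 − 2.6)/(2.6 − 0.2000) = 75380 L/s.

75400 L/s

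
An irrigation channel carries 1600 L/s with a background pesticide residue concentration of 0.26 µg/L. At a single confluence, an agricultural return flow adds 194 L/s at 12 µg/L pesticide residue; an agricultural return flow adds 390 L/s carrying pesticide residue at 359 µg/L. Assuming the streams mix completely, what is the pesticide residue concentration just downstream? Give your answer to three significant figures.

Flow-weighted average: C = (1600·0.2600 + 194.0·12.00 + 390.0·359.0) / 2184 = 142800/2184 = 65.36 µg/L.

65.4 µg/L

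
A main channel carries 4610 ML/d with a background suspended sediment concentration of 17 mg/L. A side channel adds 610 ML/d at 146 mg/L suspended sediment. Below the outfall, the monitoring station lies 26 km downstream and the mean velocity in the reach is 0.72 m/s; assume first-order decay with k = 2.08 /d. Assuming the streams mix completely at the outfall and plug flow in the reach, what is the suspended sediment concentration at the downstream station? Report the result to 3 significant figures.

Mixed concentration C = ΣQC/ΣQ = (4610·17.00 + 610.0·146.0) / 5220 = 167400/5220 = 32.07 mg/L.
Travel time t = 26·1000 / 0.72 = 36110 s = 10.03 h.
Decay over the reach: 32.07·exp(−kt) = 32.07·0.4192 = 13.45 mg/L.

13.4 mg/L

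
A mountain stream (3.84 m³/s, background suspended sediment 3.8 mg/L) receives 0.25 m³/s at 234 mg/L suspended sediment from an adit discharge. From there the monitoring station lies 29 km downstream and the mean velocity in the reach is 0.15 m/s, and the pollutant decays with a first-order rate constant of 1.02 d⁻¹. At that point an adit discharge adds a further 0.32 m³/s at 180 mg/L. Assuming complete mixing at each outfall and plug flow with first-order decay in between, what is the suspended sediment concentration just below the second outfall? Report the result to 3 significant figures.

14.8 mg/L

Flow-weighted average: C = (3.840·3.800 + 0.2500·234.0) / 4.090 = 73.09/4.090 = 17.87 mg/L; combined flow 4.090 m³/s.
Travel time t = 29·1000 / 0.15 = 193300 s = 53.70 h.
First-order decay: C = 17.87·exp(−k·t) = 17.87·0.1020 = 1.824 mg/L.
Second outfall: C = (4.090·1.824 + 0.3200·180.0)/4.410 = 14.75 mg/L.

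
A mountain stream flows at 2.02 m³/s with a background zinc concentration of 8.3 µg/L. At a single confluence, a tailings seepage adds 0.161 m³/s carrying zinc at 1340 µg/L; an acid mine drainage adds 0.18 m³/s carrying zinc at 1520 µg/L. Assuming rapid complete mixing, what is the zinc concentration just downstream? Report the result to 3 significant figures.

Mass balance: C = (2.020·8.300 + 0.1610·1340 + 0.1800·1520) / 2.361 = 506.1/2.361 = 214.4 µg/L.

214 µg/L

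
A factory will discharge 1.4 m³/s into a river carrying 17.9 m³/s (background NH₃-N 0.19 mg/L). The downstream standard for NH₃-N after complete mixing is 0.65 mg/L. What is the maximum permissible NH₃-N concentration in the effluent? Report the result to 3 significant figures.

6.53 mg/L

At the limit, (Qr·Cr + Qe·Cₑ)/(Qr + Qe) = 0.65:
Cₑ = (19.30·0.65 − 17.90·0.1900) / 1.400 = 6.531 mg/L.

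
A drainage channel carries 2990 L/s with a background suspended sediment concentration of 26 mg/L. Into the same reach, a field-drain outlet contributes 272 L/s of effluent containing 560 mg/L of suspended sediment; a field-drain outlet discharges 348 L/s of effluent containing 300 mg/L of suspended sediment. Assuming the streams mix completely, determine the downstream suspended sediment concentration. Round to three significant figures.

92.6 mg/L

After mixing, C = (2990·26.00 + 272.0·560.0 + 348.0·300.0) / 3610 = 334500/3610 = 92.65 mg/L.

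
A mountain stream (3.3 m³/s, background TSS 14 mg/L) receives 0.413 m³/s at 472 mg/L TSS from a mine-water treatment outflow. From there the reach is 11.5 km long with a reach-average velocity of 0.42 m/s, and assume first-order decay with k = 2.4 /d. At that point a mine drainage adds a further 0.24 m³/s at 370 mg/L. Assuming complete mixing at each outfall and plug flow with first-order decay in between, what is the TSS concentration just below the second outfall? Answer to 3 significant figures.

Mixed concentration C = ΣQC/ΣQ = (3.300·14.00 + 0.4130·472.0) / 3.713 = 241.1/3.713 = 64.94 mg/L; combined flow 3.713 m³/s.
Travel time t = 11.5·1000 / 0.42 = 27380 s = 7.606 h.
Applying C = C₀e^(−kt): 64.94 × 0.4674 = 30.35 mg/L.
Second outfall: C = (3.713·30.35 + 0.2400·370.0)/3.953 = 50.98 mg/L.

51.0 mg/L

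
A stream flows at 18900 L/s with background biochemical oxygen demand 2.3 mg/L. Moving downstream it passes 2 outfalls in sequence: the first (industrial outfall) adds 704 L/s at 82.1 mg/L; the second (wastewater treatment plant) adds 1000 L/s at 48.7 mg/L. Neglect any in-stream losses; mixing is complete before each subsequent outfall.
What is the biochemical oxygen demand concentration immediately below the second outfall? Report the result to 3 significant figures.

7.28 mg/L

After outfall 1: Q = 18900 + 704.0 = 19600 L/s; C = (18900·2.300 + 704.0·82.10)/19600 = 5.166 mg/L.
After outfall 2: Q = 19600 + 1000 = 20600 L/s; C = (19600·5.166 + 1000·48.70)/20600 = 7.279 mg/L.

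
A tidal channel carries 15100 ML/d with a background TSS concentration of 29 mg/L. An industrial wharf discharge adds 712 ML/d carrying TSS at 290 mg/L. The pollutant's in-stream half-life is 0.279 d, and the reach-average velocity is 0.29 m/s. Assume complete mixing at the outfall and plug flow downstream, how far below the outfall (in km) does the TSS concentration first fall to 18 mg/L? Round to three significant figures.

Mixed concentration C = ΣQC/ΣQ = (15100·29.00 + 712.0·290.0) / 15810 = 644400/15810 = 40.75 mg/L.
Half-life 0.279 d → k = ln 2 / 0.279 = 2.484 d⁻¹.
Set 40.75·exp(−k·t) = 18 → t = ln(40.75/18)/k = 28420 s = 7.894 h.
Distance = v·t = 0.29·28420 = 8241 m = 8.241 km.

8.24 km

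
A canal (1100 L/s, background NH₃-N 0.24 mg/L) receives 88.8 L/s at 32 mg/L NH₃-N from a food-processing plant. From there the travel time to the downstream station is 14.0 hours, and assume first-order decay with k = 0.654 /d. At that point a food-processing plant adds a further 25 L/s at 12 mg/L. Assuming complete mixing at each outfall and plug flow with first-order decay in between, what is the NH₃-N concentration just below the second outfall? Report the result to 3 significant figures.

Mass balance: C = (1100·0.2400 + 88.80·32.00) / 1189 = 3106/1189 = 2.612 mg/L; combined flow 1189 L/s.
Decay over the reach: 2.612·exp(−kt) = 2.612·0.6828 = 1.784 mg/L.
Second outfall: C = (1189·1.784 + 25.00·12.00)/1214 = 1.994 mg/L.

1.99 mg/L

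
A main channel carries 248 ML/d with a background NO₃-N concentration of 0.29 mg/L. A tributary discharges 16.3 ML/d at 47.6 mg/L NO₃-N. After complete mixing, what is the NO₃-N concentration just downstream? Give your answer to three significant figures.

3.21 mg/L

Mixed concentration C = ΣQC/ΣQ = (248.0·0.2900 + 16.30·47.60) / 264.3 = 847.8/264.3 = 3.208 mg/L.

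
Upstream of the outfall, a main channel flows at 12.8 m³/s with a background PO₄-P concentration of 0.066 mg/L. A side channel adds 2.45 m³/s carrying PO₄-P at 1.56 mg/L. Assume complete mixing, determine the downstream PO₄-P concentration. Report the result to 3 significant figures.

After mixing, C = (12.80·0.06600 + 2.450·1.560) / 15.25 = 4.667/15.25 = 0.3060 mg/L.

0.306 mg/L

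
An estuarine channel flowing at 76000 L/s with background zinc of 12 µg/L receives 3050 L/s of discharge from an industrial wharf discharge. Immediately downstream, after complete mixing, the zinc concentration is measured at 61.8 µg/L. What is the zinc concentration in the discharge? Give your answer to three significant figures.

Mass balance: 76000·12.00 + 3050·Cₑ = 79050·61.80
→ Cₑ = (79050·61.80 − 76000·12.00) / 3050 = 1303 µg/L.

1300 µg/L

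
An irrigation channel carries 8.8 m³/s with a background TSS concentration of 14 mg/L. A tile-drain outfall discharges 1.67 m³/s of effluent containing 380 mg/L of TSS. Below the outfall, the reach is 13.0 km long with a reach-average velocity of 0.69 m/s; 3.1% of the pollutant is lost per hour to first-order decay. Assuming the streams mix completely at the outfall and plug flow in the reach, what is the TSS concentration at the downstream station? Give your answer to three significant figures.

After mixing, C = (8.800·14.00 + 1.670·380.0) / 10.47 = 757.8/10.47 = 72.38 mg/L.
Travel time t = 13.0·1000 / 0.69 = 18840 s = 5.233 h.
3.1%/h lost → k = −ln(1 − 0.031) = 0.03149 h⁻¹.
After decay, C = 72.38 × e^(−kt) = 72.38 × 0.8481 = 61.38 mg/L.

61.4 mg/L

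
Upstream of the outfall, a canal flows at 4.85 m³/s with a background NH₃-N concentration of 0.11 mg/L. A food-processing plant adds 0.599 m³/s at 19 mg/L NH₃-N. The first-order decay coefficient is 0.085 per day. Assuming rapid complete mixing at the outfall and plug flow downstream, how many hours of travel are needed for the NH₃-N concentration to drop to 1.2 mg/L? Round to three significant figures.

169 h

Flow-weighted average: C = (4.850·0.1100 + 0.5990·19.00) / 5.449 = 11.91/5.449 = 2.187 mg/L.
2.187·exp(−k·t) = 1.2 → t = ln(2.187/1.2)/k = 609900 s = 169.4 h.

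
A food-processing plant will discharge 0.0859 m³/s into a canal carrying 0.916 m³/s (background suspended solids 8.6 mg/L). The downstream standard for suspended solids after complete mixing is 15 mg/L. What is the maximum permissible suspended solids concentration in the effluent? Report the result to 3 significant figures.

83.2 mg/L

At the limit, (Qr·Cr + Qe·Cₑ)/(Qr + Qe) = 15:
Cₑ = (1.002·15 − 0.9160·8.600) / 0.08590 = 83.25 mg/L.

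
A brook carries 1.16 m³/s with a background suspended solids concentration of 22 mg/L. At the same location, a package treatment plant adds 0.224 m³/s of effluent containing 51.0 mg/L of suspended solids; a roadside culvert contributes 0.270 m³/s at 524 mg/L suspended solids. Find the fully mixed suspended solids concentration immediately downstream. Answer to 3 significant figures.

108 mg/L

Flow-weighted average: C = (1.160·22.00 + 0.2240·51.00 + 0.2700·524.0) / 1.654 = 178.4/1.654 = 107.9 mg/L.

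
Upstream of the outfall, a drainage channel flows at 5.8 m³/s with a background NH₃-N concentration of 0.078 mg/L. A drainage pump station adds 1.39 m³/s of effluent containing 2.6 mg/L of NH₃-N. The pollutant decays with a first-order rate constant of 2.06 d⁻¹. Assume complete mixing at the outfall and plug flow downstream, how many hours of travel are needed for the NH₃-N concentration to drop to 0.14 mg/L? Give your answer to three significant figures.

16.3 h

Mixed concentration C = ΣQC/ΣQ = (5.800·0.07800 + 1.390·2.600) / 7.190 = 4.066/7.190 = 0.5656 mg/L.
0.5656·exp(−k·t) = 0.14 → t = ln(0.5656/0.14)/k = 58560 s = 16.27 h.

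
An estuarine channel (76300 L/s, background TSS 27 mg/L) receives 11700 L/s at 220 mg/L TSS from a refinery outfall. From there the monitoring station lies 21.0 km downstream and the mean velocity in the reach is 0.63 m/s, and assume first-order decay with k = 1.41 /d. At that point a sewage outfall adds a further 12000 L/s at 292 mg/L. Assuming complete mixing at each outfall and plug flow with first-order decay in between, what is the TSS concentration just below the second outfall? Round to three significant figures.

61.9 mg/L

Flow-weighted average: C = (76300·27.00 + 11700·220.0) / 88000 = 4634000/88000 = 52.66 mg/L; combined flow 88000 L/s.
Travel time t = 21.0·1000 / 0.63 = 33330 s = 9.259 h.
Decay over the reach: 52.66·exp(−kt) = 52.66·0.5804 = 30.57 mg/L.
Second outfall: C = (88000·30.57 + 12000·292.0)/100000 = 61.94 mg/L.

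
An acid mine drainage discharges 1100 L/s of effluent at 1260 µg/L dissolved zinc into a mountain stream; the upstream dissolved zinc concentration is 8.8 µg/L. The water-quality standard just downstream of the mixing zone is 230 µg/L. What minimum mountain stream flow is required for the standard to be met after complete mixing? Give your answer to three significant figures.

Set C_mix = 230: (Q·8.800 + 1100·1260) / (Q + 1100) = 230
→ Q = 1100·(1260 − 230)/(230 − 8.800) = 5122 L/s.

5120 L/s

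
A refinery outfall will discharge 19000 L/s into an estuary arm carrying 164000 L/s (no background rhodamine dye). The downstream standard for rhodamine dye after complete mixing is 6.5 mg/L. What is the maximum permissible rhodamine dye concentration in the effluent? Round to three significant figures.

At the limit, (Qr·Cr + Qe·Cₑ)/(Qr + Qe) = 6.5:
Cₑ = (183000·6.5 − 164000·0) / 19000 = 62.61 mg/L.

62.6 mg/L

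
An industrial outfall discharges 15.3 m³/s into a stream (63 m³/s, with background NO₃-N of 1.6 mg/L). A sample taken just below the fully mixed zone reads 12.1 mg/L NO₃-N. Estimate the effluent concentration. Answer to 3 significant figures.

Mass balance: 63.00·1.600 + 15.30·Cₑ = 78.30·12.10
→ Cₑ = (78.30·12.10 − 63.00·1.600) / 15.30 = 55.34 mg/L.

55.3 mg/L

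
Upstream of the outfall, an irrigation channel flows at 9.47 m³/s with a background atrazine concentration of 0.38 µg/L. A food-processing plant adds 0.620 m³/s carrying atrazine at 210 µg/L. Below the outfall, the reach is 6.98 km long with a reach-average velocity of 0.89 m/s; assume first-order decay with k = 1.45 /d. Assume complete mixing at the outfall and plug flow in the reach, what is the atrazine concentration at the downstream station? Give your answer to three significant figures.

11.6 µg/L

After mixing, C = (9.470·0.3800 + 0.6200·210.0) / 10.09 = 133.8/10.09 = 13.26 µg/L.
Travel time t = 6.98·1000 / 0.89 = 7843 s = 2.179 h.
Decay over the reach: 13.26·exp(−kt) = 13.26·0.8767 = 11.63 µg/L.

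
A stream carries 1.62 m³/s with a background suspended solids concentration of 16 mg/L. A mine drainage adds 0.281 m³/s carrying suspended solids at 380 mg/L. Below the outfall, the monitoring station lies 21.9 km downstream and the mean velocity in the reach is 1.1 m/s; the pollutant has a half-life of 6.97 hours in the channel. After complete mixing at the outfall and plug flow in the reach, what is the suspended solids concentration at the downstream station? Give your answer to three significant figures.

After mixing, C = (1.620·16.00 + 0.2810·380.0) / 1.901 = 132.7/1.901 = 69.81 mg/L.
Travel time t = 21.9·1000 / 1.1 = 19910 s = 5.530 h.
Half-life 6.97 h → k = ln 2 / 6.97 = 0.09945 h⁻¹ = 2.387 d⁻¹.
Applying C = C₀e^(−kt): 69.81 × 0.5770 = 40.28 mg/L.

40.3 mg/L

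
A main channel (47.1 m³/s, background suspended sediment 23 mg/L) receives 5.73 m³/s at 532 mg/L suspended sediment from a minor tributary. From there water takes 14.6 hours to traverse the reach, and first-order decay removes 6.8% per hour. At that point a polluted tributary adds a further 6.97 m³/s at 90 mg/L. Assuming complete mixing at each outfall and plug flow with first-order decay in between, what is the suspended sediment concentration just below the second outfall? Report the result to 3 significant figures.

35.2 mg/L

Conservation of mass: C = (47.10·23.00 + 5.730·532.0) / 52.83 = 4132/52.83 = 78.21 mg/L; combined flow 52.83 m³/s.
6.8%/h lost → k = −ln(1 − 0.068) = 0.07042 h⁻¹.
After decay, C = 78.21 × e^(−kt) = 78.21 × 0.3577 = 27.97 mg/L.
Second outfall: C = (52.83·27.97 + 6.970·90.00)/59.80 = 35.20 mg/L.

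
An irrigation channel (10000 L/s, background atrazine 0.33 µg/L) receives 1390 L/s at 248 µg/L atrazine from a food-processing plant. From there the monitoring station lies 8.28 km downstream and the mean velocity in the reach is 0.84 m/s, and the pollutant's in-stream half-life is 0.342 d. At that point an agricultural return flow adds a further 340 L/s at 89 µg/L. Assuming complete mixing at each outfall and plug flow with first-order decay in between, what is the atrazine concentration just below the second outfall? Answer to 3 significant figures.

26.1 µg/L

Mixed concentration C = ΣQC/ΣQ = (10000·0.3300 + 1390·248.0) / 11390 = 348000/11390 = 30.55 µg/L; combined flow 11390 L/s.
Travel time t = 8.28·1000 / 0.84 = 9857 s = 2.738 h.
Half-life 0.342 d → k = ln 2 / 0.342 = 2.027 d⁻¹.
First-order decay: C = 30.55·exp(−k·t) = 30.55·0.7936 = 24.25 µg/L.
Second outfall: C = (11390·24.25 + 340.0·89.00)/11730 = 26.12 µg/L.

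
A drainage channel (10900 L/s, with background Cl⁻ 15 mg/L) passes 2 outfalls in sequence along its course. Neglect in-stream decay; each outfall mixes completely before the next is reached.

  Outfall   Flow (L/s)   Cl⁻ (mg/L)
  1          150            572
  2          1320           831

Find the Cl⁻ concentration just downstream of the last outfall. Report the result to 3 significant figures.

109 mg/L

After outfall 1: Q = 10900 + 150.0 = 11050 L/s; C = (10900·15.00 + 150.0·572.0)/11050 = 22.56 mg/L.
After outfall 2: Q = 11050 + 1320 = 12370 L/s; C = (11050·22.56 + 1320·831.0)/12370 = 108.8 mg/L.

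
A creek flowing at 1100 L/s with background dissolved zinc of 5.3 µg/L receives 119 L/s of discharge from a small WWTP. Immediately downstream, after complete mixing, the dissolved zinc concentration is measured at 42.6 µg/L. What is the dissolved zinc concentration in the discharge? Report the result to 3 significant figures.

387 µg/L

Mass balance: 1100·5.300 + 119.0·Cₑ = 1219·42.60
→ Cₑ = (1219·42.60 − 1100·5.300) / 119.0 = 387.4 µg/L.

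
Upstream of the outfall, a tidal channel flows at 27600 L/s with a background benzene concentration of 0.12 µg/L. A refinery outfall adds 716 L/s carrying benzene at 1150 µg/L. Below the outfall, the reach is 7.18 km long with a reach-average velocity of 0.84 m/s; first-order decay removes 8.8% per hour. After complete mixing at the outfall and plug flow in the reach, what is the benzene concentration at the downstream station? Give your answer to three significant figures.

After mixing, C = (27600·0.1200 + 716.0·1150) / 28320 = 826700/28320 = 29.20 µg/L.
Travel time t = 7.18·1000 / 0.84 = 8548 s = 2.374 h.
8.8%/h lost → k = −ln(1 − 0.088) = 0.09212 h⁻¹.
First-order decay: C = 29.20·exp(−k·t) = 29.20·0.8036 = 23.46 µg/L.

23.5 µg/L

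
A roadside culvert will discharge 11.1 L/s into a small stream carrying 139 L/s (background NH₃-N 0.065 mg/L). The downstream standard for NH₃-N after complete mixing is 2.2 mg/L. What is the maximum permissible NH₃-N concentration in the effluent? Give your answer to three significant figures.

28.9 mg/L

At the limit, (Qr·Cr + Qe·Cₑ)/(Qr + Qe) = 2.2:
Cₑ = (150.1·2.2 − 139.0·0.06500) / 11.10 = 28.94 mg/L.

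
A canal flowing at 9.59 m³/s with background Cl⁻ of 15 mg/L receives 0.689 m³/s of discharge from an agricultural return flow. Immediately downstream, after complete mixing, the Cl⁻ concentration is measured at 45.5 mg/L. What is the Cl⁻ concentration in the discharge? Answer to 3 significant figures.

470 mg/L

Mass balance: 9.590·15.00 + 0.6890·Cₑ = 10.28·45.50
→ Cₑ = (10.28·45.50 − 9.590·15.00) / 0.6890 = 470.0 mg/L.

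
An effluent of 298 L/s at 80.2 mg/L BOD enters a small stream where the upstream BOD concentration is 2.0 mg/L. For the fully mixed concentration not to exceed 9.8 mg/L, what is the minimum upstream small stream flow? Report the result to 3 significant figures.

2690 L/s

Set C_mix = 9.8: (Q·2.000 + 298.0·80.20) / (Q + 298.0) = 9.8
→ Q = 298.0·(80.20 − 9.8)/(9.8 − 2.000) = 2690 L/s.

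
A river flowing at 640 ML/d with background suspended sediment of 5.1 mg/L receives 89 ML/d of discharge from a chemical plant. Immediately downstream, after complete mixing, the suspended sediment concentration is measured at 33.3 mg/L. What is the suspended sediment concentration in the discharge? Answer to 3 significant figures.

Mass balance: 640.0·5.100 + 89.00·Cₑ = 729.0·33.30
→ Cₑ = (729.0·33.30 − 640.0·5.100) / 89.00 = 236.1 mg/L.

236 mg/L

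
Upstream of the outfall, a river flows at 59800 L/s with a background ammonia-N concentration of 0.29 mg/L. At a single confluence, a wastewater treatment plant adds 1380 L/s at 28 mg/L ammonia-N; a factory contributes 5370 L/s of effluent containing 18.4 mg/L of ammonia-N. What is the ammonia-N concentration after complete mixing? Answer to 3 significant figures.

2.33 mg/L

Mass balance: C = (59800·0.2900 + 1380·28.00 + 5370·18.40) / 66550 = 154800/66550 = 2.326 mg/L.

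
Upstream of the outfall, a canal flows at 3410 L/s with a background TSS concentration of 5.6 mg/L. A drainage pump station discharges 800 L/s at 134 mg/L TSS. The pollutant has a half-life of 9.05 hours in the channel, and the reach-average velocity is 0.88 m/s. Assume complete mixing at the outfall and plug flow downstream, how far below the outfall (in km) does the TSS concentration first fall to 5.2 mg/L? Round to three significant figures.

Mass balance: C = (3410·5.600 + 800.0·134.0) / 4210 = 126300/4210 = 30.00 mg/L.
Half-life 9.05 h → k = ln 2 / 9.05 = 0.07659 h⁻¹ = 1.838 d⁻¹.
Set 30.00·exp(−k·t) = 5.2 → t = ln(30.00/5.2)/k = 82370 s = 22.88 h.
Distance = v·t = 0.88·82370 = 72490 m = 72.49 km.

72.5 km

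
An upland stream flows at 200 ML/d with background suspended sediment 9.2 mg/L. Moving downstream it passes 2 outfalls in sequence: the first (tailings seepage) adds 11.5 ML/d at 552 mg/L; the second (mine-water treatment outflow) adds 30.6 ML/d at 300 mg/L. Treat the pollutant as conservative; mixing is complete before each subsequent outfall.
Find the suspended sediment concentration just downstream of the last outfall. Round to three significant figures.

After outfall 1: Q = 200.0 + 11.50 = 211.5 ML/d; C = (200.0·9.200 + 11.50·552.0)/211.5 = 38.71 mg/L.
After outfall 2: Q = 211.5 + 30.60 = 242.1 ML/d; C = (211.5·38.71 + 30.60·300.0)/242.1 = 71.74 mg/L.

71.7 mg/L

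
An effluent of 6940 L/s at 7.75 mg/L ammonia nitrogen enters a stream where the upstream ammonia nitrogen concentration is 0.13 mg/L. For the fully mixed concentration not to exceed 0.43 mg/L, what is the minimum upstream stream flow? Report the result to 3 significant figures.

Set C_mix = 0.43: (Q·0.1300 + 6940·7.750) / (Q + 6940) = 0.43
→ Q = 6940·(7.750 − 0.43)/(0.43 − 0.1300) = 169300 L/s.

169000 L/s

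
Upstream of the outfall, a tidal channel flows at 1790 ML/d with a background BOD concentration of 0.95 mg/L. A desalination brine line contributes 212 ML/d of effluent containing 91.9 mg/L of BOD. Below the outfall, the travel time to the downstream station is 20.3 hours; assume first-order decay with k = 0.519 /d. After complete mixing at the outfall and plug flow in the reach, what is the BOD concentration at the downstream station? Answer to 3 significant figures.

6.82 mg/L

Flow-weighted average: C = (1790·0.9500 + 212.0·91.90) / 2002 = 21180/2002 = 10.58 mg/L.
Applying C = C₀e^(−kt): 10.58 × 0.6447 = 6.821 mg/L.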